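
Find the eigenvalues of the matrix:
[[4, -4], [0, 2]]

Characteristic equation: det(A - λI) = 0
λ² - (trace)λ + (det) = 0
trace = 4 + 2 = 6, det = (4)(2) - (-4)(0) = 8
λ² - (6)λ + (8) = 0
λ = (6 ± √((6)² - 4·(8))) / 2 = (6 ± √4) / 2
Solving: λ = 2, 4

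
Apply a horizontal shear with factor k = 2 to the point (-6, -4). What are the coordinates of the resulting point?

Shear matrix for horizontal shear with factor k = 2:
[[1, 2], [0, 1]]
Result: (-6, -4) → (-14, -4)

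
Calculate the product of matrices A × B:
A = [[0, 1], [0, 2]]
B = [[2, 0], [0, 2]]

Matrix multiplication:
C[0][0] = 0×2 + 1×0 = 0
C[0][1] = 0×0 + 1×2 = 2
C[1][0] = 0×2 + 2×0 = 0
C[1][1] = 0×0 + 2×2 = 4
Result: [[0, 2], [0, 4]]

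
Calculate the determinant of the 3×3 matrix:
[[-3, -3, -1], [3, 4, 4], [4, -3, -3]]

Expansion along first row:
det = -3·det([[4,4],[-3,-3]]) - -3·det([[3,4],[4,-3]]) + -1·det([[3,4],[4,-3]])
    = -3·(4·-3 - 4·-3) - -3·(3·-3 - 4·4) + -1·(3·-3 - 4·4)
    = -3·0 - -3·-25 + -1·-25
    = 0 + -75 + 25 = -50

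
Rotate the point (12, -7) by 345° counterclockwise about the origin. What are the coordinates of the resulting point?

Rotation matrix for 345°: [[cos 345°, -sin 345°], [sin 345°, cos 345°]] ≈ [[0.965926, 0.258819], [-0.258819, 0.965926]]
[[0.965926, 0.258819], [-0.258819, 0.965926]] × [12, -7]ᵀ ≈ [9.7794, -9.8673]ᵀ
Result: (9.7794, -9.8673)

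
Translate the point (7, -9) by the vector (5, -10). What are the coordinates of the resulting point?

Translation by (5, -10) (homogeneous matrix [[1, 0, 5], [0, 1, -10], [0, 0, 1]]):
x' = 7 + 5 = 12
y' = -9 + -10 = -19
Result: (12, -19)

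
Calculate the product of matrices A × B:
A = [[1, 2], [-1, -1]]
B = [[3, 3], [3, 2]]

Matrix multiplication:
C[0][0] = 1×3 + 2×3 = 9
C[0][1] = 1×3 + 2×2 = 7
C[1][0] = -1×3 + -1×3 = -6
C[1][1] = -1×3 + -1×2 = -5
Result: [[9, 7], [-6, -5]]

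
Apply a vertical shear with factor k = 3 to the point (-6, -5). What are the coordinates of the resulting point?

Shear matrix for vertical shear with factor k = 3:
[[1, 0], [3, 1]]
Result: (-6, -5) → (-6, -23)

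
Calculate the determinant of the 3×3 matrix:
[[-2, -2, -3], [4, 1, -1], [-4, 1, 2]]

Expansion along first row:
det = -2·det([[1,-1],[1,2]]) - -2·det([[4,-1],[-4,2]]) + -3·det([[4,1],[-4,1]])
    = -2·(1·2 - -1·1) - -2·(4·2 - -1·-4) + -3·(4·1 - 1·-4)
    = -2·3 - -2·4 + -3·8
    = -6 + 8 + -24 = -22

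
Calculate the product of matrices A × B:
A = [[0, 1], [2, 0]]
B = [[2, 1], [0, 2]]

Matrix multiplication:
C[0][0] = 0×2 + 1×0 = 0
C[0][1] = 0×1 + 1×2 = 2
C[1][0] = 2×2 + 0×0 = 4
C[1][1] = 2×1 + 0×2 = 2
Result: [[0, 2], [4, 2]]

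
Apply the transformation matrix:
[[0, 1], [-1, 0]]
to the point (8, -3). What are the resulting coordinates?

Matrix multiplication:
[[0, 1], [-1, 0]] × [8, -3]ᵀ
= [(0)(8) + (1)(-3), (-1)(8) + (0)(-3)]ᵀ
= [-3, -8]ᵀ
Result: (-3, -8)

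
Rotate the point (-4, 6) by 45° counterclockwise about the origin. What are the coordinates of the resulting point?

Rotation matrix for 45°: [[cos 45°, -sin 45°], [sin 45°, cos 45°]] ≈ [[0.707107, -0.707107], [0.707107, 0.707107]]
[[0.707107, -0.707107], [0.707107, 0.707107]] × [-4, 6]ᵀ ≈ [-7.0711, 1.4142]ᵀ
Result: (-7.0711, 1.4142)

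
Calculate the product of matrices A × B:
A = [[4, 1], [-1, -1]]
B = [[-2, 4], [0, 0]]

Matrix multiplication:
C[0][0] = 4×-2 + 1×0 = -8
C[0][1] = 4×4 + 1×0 = 16
C[1][0] = -1×-2 + -1×0 = 2
C[1][1] = -1×4 + -1×0 = -4
Result: [[-8, 16], [2, -4]]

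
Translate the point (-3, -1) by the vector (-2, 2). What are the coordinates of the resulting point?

Translation by (-2, 2) (homogeneous matrix [[1, 0, -2], [0, 1, 2], [0, 0, 1]]):
x' = -3 + -2 = -5
y' = -1 + 2 = 1
Result: (-5, 1)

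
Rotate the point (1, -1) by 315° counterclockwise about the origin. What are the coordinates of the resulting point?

Rotation matrix for 315°: [[cos 315°, -sin 315°], [sin 315°, cos 315°]] ≈ [[0.707107, 0.707107], [-0.707107, 0.707107]]
[[0.707107, 0.707107], [-0.707107, 0.707107]] × [1, -1]ᵀ ≈ [0, -1.4142]ᵀ
Result: (0, -1.4142)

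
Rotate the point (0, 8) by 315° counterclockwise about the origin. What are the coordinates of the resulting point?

Rotation matrix for 315°: [[cos 315°, -sin 315°], [sin 315°, cos 315°]] ≈ [[0.707107, 0.707107], [-0.707107, 0.707107]]
[[0.707107, 0.707107], [-0.707107, 0.707107]] × [0, 8]ᵀ ≈ [5.6569, 5.6569]ᵀ
Result: (5.6569, 5.6569)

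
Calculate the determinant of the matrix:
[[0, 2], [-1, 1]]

For a 2×2 matrix [[a, b], [c, d]], det = ad - bc
det = (0)(1) - (2)(-1) = 0 - -2 = 2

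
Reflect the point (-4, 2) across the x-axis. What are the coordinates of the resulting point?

Reflection across x-axis: (-4, 2) → (-4, -2)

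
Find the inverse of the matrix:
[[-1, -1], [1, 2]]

For [[a,b],[c,d]], inverse = (1/det)·[[d,-b],[-c,a]]
det = (-1)(2) - (-1)(1) = -2 - -1 = -1
Inverse = (1/-1)·[[2, 1], [-1, -1]]
= [[-2, -1], [1, 1]]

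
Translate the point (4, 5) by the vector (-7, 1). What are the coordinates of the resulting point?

Translation by (-7, 1) (homogeneous matrix [[1, 0, -7], [0, 1, 1], [0, 0, 1]]):
x' = 4 + -7 = -3
y' = 5 + 1 = 6
Result: (-3, 6)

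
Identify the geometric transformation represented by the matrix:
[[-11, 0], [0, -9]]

This matrix represents: non-uniform scaling by sx = -11, sy = -9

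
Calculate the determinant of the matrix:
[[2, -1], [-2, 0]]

For a 2×2 matrix [[a, b], [c, d]], det = ad - bc
det = (2)(0) - (-1)(-2) = 0 - 2 = -2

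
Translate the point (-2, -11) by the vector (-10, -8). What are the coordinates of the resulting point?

Translation by (-10, -8) (homogeneous matrix [[1, 0, -10], [0, 1, -8], [0, 0, 1]]):
x' = -2 + -10 = -12
y' = -11 + -8 = -19
Result: (-12, -19)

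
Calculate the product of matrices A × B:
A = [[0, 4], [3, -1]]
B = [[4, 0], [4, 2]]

Matrix multiplication:
C[0][0] = 0×4 + 4×4 = 16
C[0][1] = 0×0 + 4×2 = 8
C[1][0] = 3×4 + -1×4 = 8
C[1][1] = 3×0 + -1×2 = -2
Result: [[16, 8], [8, -2]]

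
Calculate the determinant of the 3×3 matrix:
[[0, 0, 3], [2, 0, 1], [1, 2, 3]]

Expansion along first row:
det = 0·det([[0,1],[2,3]]) - 0·det([[2,1],[1,3]]) + 3·det([[2,0],[1,2]])
    = 0·(0·3 - 1·2) - 0·(2·3 - 1·1) + 3·(2·2 - 0·1)
    = 0·-2 - 0·5 + 3·4
    = 0 + 0 + 12 = 12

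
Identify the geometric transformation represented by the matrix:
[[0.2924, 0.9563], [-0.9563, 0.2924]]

This matrix represents: rotation by 287° counterclockwise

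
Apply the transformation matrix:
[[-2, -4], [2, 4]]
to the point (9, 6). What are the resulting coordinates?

Matrix multiplication:
[[-2, -4], [2, 4]] × [9, 6]ᵀ
= [(-2)(9) + (-4)(6), (2)(9) + (4)(6)]ᵀ
= [-42, 42]ᵀ
Result: (-42, 42)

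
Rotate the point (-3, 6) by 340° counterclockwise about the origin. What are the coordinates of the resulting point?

Rotation matrix for 340°: [[cos 340°, -sin 340°], [sin 340°, cos 340°]] ≈ [[0.939693, 0.342020], [-0.342020, 0.939693]]
[[0.939693, 0.342020], [-0.342020, 0.939693]] × [-3, 6]ᵀ ≈ [-0.7670, 6.6642]ᵀ
Result: (-0.7670, 6.6642)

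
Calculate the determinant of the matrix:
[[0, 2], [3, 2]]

For a 2×2 matrix [[a, b], [c, d]], det = ad - bc
det = (0)(2) - (2)(3) = 0 - 6 = -6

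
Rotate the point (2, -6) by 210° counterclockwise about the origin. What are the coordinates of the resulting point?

Rotation matrix for 210°: [[cos 210°, -sin 210°], [sin 210°, cos 210°]] ≈ [[-0.866025, 0.500000], [-0.500000, -0.866025]]
[[-0.866025, 0.500000], [-0.500000, -0.866025]] × [2, -6]ᵀ ≈ [-4.7321, 4.1962]ᵀ
Result: (-4.7321, 4.1962)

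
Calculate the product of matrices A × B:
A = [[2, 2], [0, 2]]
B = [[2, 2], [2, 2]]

Matrix multiplication:
C[0][0] = 2×2 + 2×2 = 8
C[0][1] = 2×2 + 2×2 = 8
C[1][0] = 0×2 + 2×2 = 4
C[1][1] = 0×2 + 2×2 = 4
Result: [[8, 8], [4, 4]]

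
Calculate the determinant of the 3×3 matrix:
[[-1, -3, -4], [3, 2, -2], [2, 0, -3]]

Expansion along first row:
det = -1·det([[2,-2],[0,-3]]) - -3·det([[3,-2],[2,-3]]) + -4·det([[3,2],[2,0]])
    = -1·(2·-3 - -2·0) - -3·(3·-3 - -2·2) + -4·(3·0 - 2·2)
    = -1·-6 - -3·-5 + -4·-4
    = 6 + -15 + 16 = 7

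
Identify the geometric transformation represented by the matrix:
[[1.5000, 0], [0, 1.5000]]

This matrix represents: uniform scaling by factor 1.5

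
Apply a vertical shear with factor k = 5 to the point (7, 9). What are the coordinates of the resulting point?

Shear matrix for vertical shear with factor k = 5:
[[1, 0], [5, 1]]
Result: (7, 9) → (7, 44)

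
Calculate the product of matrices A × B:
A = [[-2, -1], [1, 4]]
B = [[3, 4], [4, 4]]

Matrix multiplication:
C[0][0] = -2×3 + -1×4 = -10
C[0][1] = -2×4 + -1×4 = -12
C[1][0] = 1×3 + 4×4 = 19
C[1][1] = 1×4 + 4×4 = 20
Result: [[-10, -12], [19, 20]]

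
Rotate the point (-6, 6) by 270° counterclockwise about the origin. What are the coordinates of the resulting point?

Rotation matrix for 270°: [[cos 270°, -sin 270°], [sin 270°, cos 270°]] = [[0, 1], [-1, 0]]
[[0, 1], [-1, 0]] × [-6, 6]ᵀ = [6, 6]ᵀ
Result: (6, 6)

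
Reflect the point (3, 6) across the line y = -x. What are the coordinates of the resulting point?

Reflection across line y = -x: (3, 6) → (-6, -3)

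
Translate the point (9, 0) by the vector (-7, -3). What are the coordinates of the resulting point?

Translation by (-7, -3) (homogeneous matrix [[1, 0, -7], [0, 1, -3], [0, 0, 1]]):
x' = 9 + -7 = 2
y' = 0 + -3 = -3
Result: (2, -3)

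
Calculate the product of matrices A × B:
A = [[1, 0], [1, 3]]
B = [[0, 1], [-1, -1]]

Matrix multiplication:
C[0][0] = 1×0 + 0×-1 = 0
C[0][1] = 1×1 + 0×-1 = 1
C[1][0] = 1×0 + 3×-1 = -3
C[1][1] = 1×1 + 3×-1 = -2
Result: [[0, 1], [-3, -2]]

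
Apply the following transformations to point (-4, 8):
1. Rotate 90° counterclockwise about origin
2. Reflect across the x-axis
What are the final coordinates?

Step 1: Rotate 90° → (-8, -4)
Step 2: Reflect across x-axis → (-8, 4)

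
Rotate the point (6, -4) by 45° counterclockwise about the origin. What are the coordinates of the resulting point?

Rotation matrix for 45°: [[cos 45°, -sin 45°], [sin 45°, cos 45°]] ≈ [[0.707107, -0.707107], [0.707107, 0.707107]]
[[0.707107, -0.707107], [0.707107, 0.707107]] × [6, -4]ᵀ ≈ [7.0711, 1.4142]ᵀ
Result: (7.0711, 1.4142)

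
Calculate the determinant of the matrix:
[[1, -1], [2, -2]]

For a 2×2 matrix [[a, b], [c, d]], det = ad - bc
det = (1)(-2) - (-1)(2) = -2 - -2 = 0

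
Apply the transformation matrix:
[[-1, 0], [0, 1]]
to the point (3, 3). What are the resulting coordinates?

Matrix multiplication:
[[-1, 0], [0, 1]] × [3, 3]ᵀ
= [(-1)(3) + (0)(3), (0)(3) + (1)(3)]ᵀ
= [-3, 3]ᵀ
Result: (-3, 3)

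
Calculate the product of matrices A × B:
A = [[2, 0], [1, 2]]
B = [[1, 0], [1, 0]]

Matrix multiplication:
C[0][0] = 2×1 + 0×1 = 2
C[0][1] = 2×0 + 0×0 = 0
C[1][0] = 1×1 + 2×1 = 3
C[1][1] = 1×0 + 2×0 = 0
Result: [[2, 0], [3, 0]]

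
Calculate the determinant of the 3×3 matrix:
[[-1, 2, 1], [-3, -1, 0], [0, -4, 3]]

Expansion along first row:
det = -1·det([[-1,0],[-4,3]]) - 2·det([[-3,0],[0,3]]) + 1·det([[-3,-1],[0,-4]])
    = -1·(-1·3 - 0·-4) - 2·(-3·3 - 0·0) + 1·(-3·-4 - -1·0)
    = -1·-3 - 2·-9 + 1·12
    = 3 + 18 + 12 = 33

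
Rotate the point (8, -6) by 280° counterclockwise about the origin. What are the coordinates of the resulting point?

Rotation matrix for 280°: [[cos 280°, -sin 280°], [sin 280°, cos 280°]] ≈ [[0.173648, 0.984808], [-0.984808, 0.173648]]
[[0.173648, 0.984808], [-0.984808, 0.173648]] × [8, -6]ᵀ ≈ [-4.5197, -8.9204]ᵀ
Result: (-4.5197, -8.9204)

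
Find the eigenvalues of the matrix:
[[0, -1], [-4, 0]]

Characteristic equation: det(A - λI) = 0
λ² - (trace)λ + (det) = 0
trace = 0 + 0 = 0, det = (0)(0) - (-1)(-4) = -4
λ² - (0)λ + (-4) = 0
λ = (0 ± √((0)² - 4·(-4))) / 2 = (0 ± √16) / 2
Solving: λ = -2, 2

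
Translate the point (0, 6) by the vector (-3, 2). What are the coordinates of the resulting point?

Translation by (-3, 2) (homogeneous matrix [[1, 0, -3], [0, 1, 2], [0, 0, 1]]):
x' = 0 + -3 = -3
y' = 6 + 2 = 8
Result: (-3, 8)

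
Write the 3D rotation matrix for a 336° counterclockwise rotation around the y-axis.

Rotation matrix for counterclockwise 336° around y-axis:
cos(336°) = 0.9135, sin(336°) = -0.4067
Result: [[0.9135, 0, -0.4067], [0, 1, 0], [0.4067, 0, 0.9135]]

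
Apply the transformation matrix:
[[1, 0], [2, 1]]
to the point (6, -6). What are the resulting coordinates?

Matrix multiplication:
[[1, 0], [2, 1]] × [6, -6]ᵀ
= [(1)(6) + (0)(-6), (2)(6) + (1)(-6)]ᵀ
= [6, 6]ᵀ
Result: (6, 6)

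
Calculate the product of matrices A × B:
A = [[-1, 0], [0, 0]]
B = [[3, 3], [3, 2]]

Matrix multiplication:
C[0][0] = -1×3 + 0×3 = -3
C[0][1] = -1×3 + 0×2 = -3
C[1][0] = 0×3 + 0×3 = 0
C[1][1] = 0×3 + 0×2 = 0
Result: [[-3, -3], [0, 0]]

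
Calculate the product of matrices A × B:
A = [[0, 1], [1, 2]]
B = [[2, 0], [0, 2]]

Matrix multiplication:
C[0][0] = 0×2 + 1×0 = 0
C[0][1] = 0×0 + 1×2 = 2
C[1][0] = 1×2 + 2×0 = 2
C[1][1] = 1×0 + 2×2 = 4
Result: [[0, 2], [2, 4]]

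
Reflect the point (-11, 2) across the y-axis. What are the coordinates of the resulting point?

Reflection across y-axis: (-11, 2) → (11, 2)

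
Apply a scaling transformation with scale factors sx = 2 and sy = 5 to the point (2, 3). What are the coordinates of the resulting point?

Scaling matrix:
[[2, 0], [0, 5]]
Result: (2 × 2, 3 × 5) = (4, 15)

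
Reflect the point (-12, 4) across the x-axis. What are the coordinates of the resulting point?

Reflection across x-axis: (-12, 4) → (-12, -4)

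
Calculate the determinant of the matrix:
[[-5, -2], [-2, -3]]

For a 2×2 matrix [[a, b], [c, d]], det = ad - bc
det = (-5)(-3) - (-2)(-2) = 15 - 4 = 11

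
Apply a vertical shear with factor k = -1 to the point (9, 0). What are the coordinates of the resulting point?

Shear matrix for vertical shear with factor k = -1:
[[1, 0], [-1, 1]]
Result: (9, 0) → (9, -9)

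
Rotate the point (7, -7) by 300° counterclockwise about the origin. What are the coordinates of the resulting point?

Rotation matrix for 300°: [[cos 300°, -sin 300°], [sin 300°, cos 300°]] ≈ [[0.500000, 0.866025], [-0.866025, 0.500000]]
[[0.500000, 0.866025], [-0.866025, 0.500000]] × [7, -7]ᵀ ≈ [-2.5622, -9.5622]ᵀ
Result: (-2.5622, -9.5622)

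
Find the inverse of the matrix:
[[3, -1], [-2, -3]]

For [[a,b],[c,d]], inverse = (1/det)·[[d,-b],[-c,a]]
det = (3)(-3) - (-1)(-2) = -9 - 2 = -11
Inverse = (1/-11)·[[-3, 1], [2, 3]]
= [[3/11, -1/11], [-2/11, -3/11]]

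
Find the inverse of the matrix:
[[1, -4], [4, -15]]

For [[a,b],[c,d]], inverse = (1/det)·[[d,-b],[-c,a]]
det = (1)(-15) - (-4)(4) = -15 - -16 = 1
Inverse = [[-15, 4], [-4, 1]]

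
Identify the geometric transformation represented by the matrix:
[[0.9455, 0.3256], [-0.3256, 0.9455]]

This matrix represents: rotation by 341° counterclockwise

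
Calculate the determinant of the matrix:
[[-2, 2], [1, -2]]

For a 2×2 matrix [[a, b], [c, d]], det = ad - bc
det = (-2)(-2) - (2)(1) = 4 - 2 = 2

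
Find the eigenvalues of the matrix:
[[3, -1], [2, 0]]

Characteristic equation: det(A - λI) = 0
λ² - (trace)λ + (det) = 0
trace = 3 + 0 = 3, det = (3)(0) - (-1)(2) = 2
λ² - (3)λ + (2) = 0
λ = (3 ± √((3)² - 4·(2))) / 2 = (3 ± √1) / 2
Solving: λ = 1, 2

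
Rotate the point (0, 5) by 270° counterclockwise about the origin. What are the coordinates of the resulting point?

Rotation matrix for 270°: [[cos 270°, -sin 270°], [sin 270°, cos 270°]] = [[0, 1], [-1, 0]]
[[0, 1], [-1, 0]] × [0, 5]ᵀ = [5, 0]ᵀ
Result: (5, 0)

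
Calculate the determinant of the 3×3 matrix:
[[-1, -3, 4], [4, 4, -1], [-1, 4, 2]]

Expansion along first row:
det = -1·det([[4,-1],[4,2]]) - -3·det([[4,-1],[-1,2]]) + 4·det([[4,4],[-1,4]])
    = -1·(4·2 - -1·4) - -3·(4·2 - -1·-1) + 4·(4·4 - 4·-1)
    = -1·12 - -3·7 + 4·20
    = -12 + 21 + 80 = 89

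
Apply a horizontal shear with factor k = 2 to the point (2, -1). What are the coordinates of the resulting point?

Shear matrix for horizontal shear with factor k = 2:
[[1, 2], [0, 1]]
Result: (2, -1) → (0, -1)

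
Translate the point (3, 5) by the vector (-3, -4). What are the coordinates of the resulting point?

Translation by (-3, -4) (homogeneous matrix [[1, 0, -3], [0, 1, -4], [0, 0, 1]]):
x' = 3 + -3 = 0
y' = 5 + -4 = 1
Result: (0, 1)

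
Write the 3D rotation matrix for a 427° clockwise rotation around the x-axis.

Rotation matrix for clockwise 427° around x-axis:
A clockwise rotation by 427° is a counterclockwise rotation by -427°.
cos(-427°) = 0.3907, sin(-427°) = -0.9205
Result: [[1, 0, 0], [0, 0.3907, 0.9205], [0, -0.9205, 0.3907]]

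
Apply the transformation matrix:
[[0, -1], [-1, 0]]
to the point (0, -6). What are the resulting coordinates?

Matrix multiplication:
[[0, -1], [-1, 0]] × [0, -6]ᵀ
= [(0)(0) + (-1)(-6), (-1)(0) + (0)(-6)]ᵀ
= [6, 0]ᵀ
Result: (6, 0)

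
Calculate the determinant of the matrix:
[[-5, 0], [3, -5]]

For a 2×2 matrix [[a, b], [c, d]], det = ad - bc
det = (-5)(-5) - (0)(3) = 25 - 0 = 25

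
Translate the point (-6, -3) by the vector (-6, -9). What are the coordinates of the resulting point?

Translation by (-6, -9) (homogeneous matrix [[1, 0, -6], [0, 1, -9], [0, 0, 1]]):
x' = -6 + -6 = -12
y' = -3 + -9 = -12
Result: (-12, -12)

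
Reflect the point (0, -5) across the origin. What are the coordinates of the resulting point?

Reflection across origin: (0, -5) → (0, 5)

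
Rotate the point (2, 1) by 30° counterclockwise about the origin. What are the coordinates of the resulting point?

Rotation matrix for 30°: [[cos 30°, -sin 30°], [sin 30°, cos 30°]] ≈ [[0.866025, -0.500000], [0.500000, 0.866025]]
[[0.866025, -0.500000], [0.500000, 0.866025]] × [2, 1]ᵀ ≈ [1.2321, 1.8660]ᵀ
Result: (1.2321, 1.8660)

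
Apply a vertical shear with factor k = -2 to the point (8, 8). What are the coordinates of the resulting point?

Shear matrix for vertical shear with factor k = -2:
[[1, 0], [-2, 1]]
Result: (8, 8) → (8, -8)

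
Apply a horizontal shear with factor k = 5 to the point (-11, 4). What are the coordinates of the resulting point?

Shear matrix for horizontal shear with factor k = 5:
[[1, 5], [0, 1]]
Result: (-11, 4) → (9, 4)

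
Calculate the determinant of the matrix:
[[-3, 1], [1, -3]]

For a 2×2 matrix [[a, b], [c, d]], det = ad - bc
det = (-3)(-3) - (1)(1) = 9 - 1 = 8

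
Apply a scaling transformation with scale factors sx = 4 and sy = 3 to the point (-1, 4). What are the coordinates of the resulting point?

Scaling matrix:
[[4, 0], [0, 3]]
Result: (-1 × 4, 4 × 3) = (-4, 12)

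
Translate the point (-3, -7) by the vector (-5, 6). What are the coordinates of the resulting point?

Translation by (-5, 6) (homogeneous matrix [[1, 0, -5], [0, 1, 6], [0, 0, 1]]):
x' = -3 + -5 = -8
y' = -7 + 6 = -1
Result: (-8, -1)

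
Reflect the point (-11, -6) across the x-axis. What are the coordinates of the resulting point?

Reflection across x-axis: (-11, -6) → (-11, 6)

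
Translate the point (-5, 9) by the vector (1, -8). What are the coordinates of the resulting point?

Translation by (1, -8) (homogeneous matrix [[1, 0, 1], [0, 1, -8], [0, 0, 1]]):
x' = -5 + 1 = -4
y' = 9 + -8 = 1
Result: (-4, 1)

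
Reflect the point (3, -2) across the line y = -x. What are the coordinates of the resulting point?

Reflection across line y = -x: (3, -2) → (2, -3)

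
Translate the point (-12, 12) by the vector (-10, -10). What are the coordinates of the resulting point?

Translation by (-10, -10) (homogeneous matrix [[1, 0, -10], [0, 1, -10], [0, 0, 1]]):
x' = -12 + -10 = -22
y' = 12 + -10 = 2
Result: (-22, 2)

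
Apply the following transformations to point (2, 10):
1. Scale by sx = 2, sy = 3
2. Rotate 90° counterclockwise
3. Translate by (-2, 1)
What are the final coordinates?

Step 1: Scale → (4, 30)
Step 2: Rotate 90° → (-30, 4)
Step 3: Translate → (-32, 5)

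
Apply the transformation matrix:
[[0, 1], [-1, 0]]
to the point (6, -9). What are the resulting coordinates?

Matrix multiplication:
[[0, 1], [-1, 0]] × [6, -9]ᵀ
= [(0)(6) + (1)(-9), (-1)(6) + (0)(-9)]ᵀ
= [-9, -6]ᵀ
Result: (-9, -6)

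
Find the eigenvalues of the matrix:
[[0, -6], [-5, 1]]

Characteristic equation: det(A - λI) = 0
λ² - (trace)λ + (det) = 0
trace = 0 + 1 = 1, det = (0)(1) - (-6)(-5) = -30
λ² - (1)λ + (-30) = 0
λ = (1 ± √((1)² - 4·(-30))) / 2 = (1 ± √121) / 2
Solving: λ = -5, 6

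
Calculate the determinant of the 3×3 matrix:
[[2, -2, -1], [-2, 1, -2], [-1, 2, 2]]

Expansion along first row:
det = 2·det([[1,-2],[2,2]]) - -2·det([[-2,-2],[-1,2]]) + -1·det([[-2,1],[-1,2]])
    = 2·(1·2 - -2·2) - -2·(-2·2 - -2·-1) + -1·(-2·2 - 1·-1)
    = 2·6 - -2·-6 + -1·-3
    = 12 + -12 + 3 = 3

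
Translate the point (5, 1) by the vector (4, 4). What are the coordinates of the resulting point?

Translation by (4, 4) (homogeneous matrix [[1, 0, 4], [0, 1, 4], [0, 0, 1]]):
x' = 5 + 4 = 9
y' = 1 + 4 = 5
Result: (9, 5)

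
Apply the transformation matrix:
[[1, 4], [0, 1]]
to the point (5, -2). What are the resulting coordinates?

Matrix multiplication:
[[1, 4], [0, 1]] × [5, -2]ᵀ
= [(1)(5) + (4)(-2), (0)(5) + (1)(-2)]ᵀ
= [-3, -2]ᵀ
Result: (-3, -2)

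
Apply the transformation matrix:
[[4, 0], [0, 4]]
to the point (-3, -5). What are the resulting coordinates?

Matrix multiplication:
[[4, 0], [0, 4]] × [-3, -5]ᵀ
= [(4)(-3) + (0)(-5), (0)(-3) + (4)(-5)]ᵀ
= [-12, -20]ᵀ
Result: (-12, -20)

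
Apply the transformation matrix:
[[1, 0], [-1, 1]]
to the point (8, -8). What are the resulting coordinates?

Matrix multiplication:
[[1, 0], [-1, 1]] × [8, -8]ᵀ
= [(1)(8) + (0)(-8), (-1)(8) + (1)(-8)]ᵀ
= [8, -16]ᵀ
Result: (8, -16)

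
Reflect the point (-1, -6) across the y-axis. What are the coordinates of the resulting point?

Reflection across y-axis: (-1, -6) → (1, -6)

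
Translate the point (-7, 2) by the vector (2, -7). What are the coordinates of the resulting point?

Translation by (2, -7) (homogeneous matrix [[1, 0, 2], [0, 1, -7], [0, 0, 1]]):
x' = -7 + 2 = -5
y' = 2 + -7 = -5
Result: (-5, -5)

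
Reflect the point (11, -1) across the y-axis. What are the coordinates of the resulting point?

Reflection across y-axis: (11, -1) → (-11, -1)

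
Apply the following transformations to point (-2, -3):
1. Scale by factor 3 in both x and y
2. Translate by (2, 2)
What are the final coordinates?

Step 1: Scale (-2, -3) by 3 → (-6, -9)
Step 2: Translate by (2, 2) → (-4, -7)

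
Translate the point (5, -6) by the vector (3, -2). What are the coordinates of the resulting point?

Translation by (3, -2) (homogeneous matrix [[1, 0, 3], [0, 1, -2], [0, 0, 1]]):
x' = 5 + 3 = 8
y' = -6 + -2 = -8
Result: (8, -8)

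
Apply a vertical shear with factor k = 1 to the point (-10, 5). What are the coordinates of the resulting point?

Shear matrix for vertical shear with factor k = 1:
[[1, 0], [1, 1]]
Result: (-10, 5) → (-10, -5)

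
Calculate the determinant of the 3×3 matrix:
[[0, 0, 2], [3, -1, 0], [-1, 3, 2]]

Expansion along first row:
det = 0·det([[-1,0],[3,2]]) - 0·det([[3,0],[-1,2]]) + 2·det([[3,-1],[-1,3]])
    = 0·(-1·2 - 0·3) - 0·(3·2 - 0·-1) + 2·(3·3 - -1·-1)
    = 0·-2 - 0·6 + 2·8
    = 0 + 0 + 16 = 16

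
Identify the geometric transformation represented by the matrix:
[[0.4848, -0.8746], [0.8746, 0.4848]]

This matrix represents: rotation by 61° counterclockwise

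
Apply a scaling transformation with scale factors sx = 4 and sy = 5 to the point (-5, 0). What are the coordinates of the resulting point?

Scaling matrix:
[[4, 0], [0, 5]]
Result: (-5 × 4, 0 × 5) = (-20, 0)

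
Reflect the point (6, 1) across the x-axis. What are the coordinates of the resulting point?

Reflection across x-axis: (6, 1) → (6, -1)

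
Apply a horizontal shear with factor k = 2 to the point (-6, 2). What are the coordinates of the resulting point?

Shear matrix for horizontal shear with factor k = 2:
[[1, 2], [0, 1]]
Result: (-6, 2) → (-2, 2)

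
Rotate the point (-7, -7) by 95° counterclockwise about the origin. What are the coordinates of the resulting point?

Rotation matrix for 95°: [[cos 95°, -sin 95°], [sin 95°, cos 95°]] ≈ [[-0.087156, -0.996195], [0.996195, -0.087156]]
[[-0.087156, -0.996195], [0.996195, -0.087156]] × [-7, -7]ᵀ ≈ [7.5835, -6.3633]ᵀ
Result: (7.5835, -6.3633)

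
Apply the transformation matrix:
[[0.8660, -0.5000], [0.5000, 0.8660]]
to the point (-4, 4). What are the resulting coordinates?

Matrix multiplication:
[[0.8660, -0.5000], [0.5000, 0.8660]] × [-4, 4]ᵀ
= [(0.8660)(-4) + (-0.5000)(4), (0.5000)(-4) + (0.8660)(4)]ᵀ
= [-5.4640, 1.4640]ᵀ
Result: (-5.4640, 1.4640)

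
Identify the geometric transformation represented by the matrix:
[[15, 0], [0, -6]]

This matrix represents: non-uniform scaling by sx = 15, sy = -6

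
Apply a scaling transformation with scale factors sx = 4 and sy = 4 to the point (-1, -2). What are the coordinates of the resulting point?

Scaling matrix:
[[4, 0], [0, 4]]
Result: (-1 × 4, -2 × 4) = (-4, -8)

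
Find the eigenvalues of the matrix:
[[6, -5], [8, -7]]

Characteristic equation: det(A - λI) = 0
λ² - (trace)λ + (det) = 0
trace = 6 + -7 = -1, det = (6)(-7) - (-5)(8) = -2
λ² - (-1)λ + (-2) = 0
λ = (-1 ± √((-1)² - 4·(-2))) / 2 = (-1 ± √9) / 2
Solving: λ = -2, 1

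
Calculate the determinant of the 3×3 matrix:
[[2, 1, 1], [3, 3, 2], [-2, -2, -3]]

Expansion along first row:
det = 2·det([[3,2],[-2,-3]]) - 1·det([[3,2],[-2,-3]]) + 1·det([[3,3],[-2,-2]])
    = 2·(3·-3 - 2·-2) - 1·(3·-3 - 2·-2) + 1·(3·-2 - 3·-2)
    = 2·-5 - 1·-5 + 1·0
    = -10 + 5 + 0 = -5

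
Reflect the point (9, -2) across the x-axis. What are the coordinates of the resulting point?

Reflection across x-axis: (9, -2) → (9, 2)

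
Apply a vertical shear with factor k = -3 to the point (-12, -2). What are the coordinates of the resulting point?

Shear matrix for vertical shear with factor k = -3:
[[1, 0], [-3, 1]]
Result: (-12, -2) → (-12, 34)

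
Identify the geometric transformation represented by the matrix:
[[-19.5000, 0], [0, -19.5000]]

This matrix represents: uniform scaling by factor -19.5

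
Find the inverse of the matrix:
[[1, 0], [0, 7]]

For [[a,b],[c,d]], inverse = (1/det)·[[d,-b],[-c,a]]
det = (1)(7) - (0)(0) = 7 - 0 = 7
Inverse = (1/7)·[[7, 0], [0, 1]]
= [[1, 0], [0, 1/7]]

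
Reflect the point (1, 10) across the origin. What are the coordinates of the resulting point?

Reflection across origin: (1, 10) → (-1, -10)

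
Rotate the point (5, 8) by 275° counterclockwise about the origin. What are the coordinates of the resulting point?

Rotation matrix for 275°: [[cos 275°, -sin 275°], [sin 275°, cos 275°]] ≈ [[0.087156, 0.996195], [-0.996195, 0.087156]]
[[0.087156, 0.996195], [-0.996195, 0.087156]] × [5, 8]ᵀ ≈ [8.4053, -4.2837]ᵀ
Result: (8.4053, -4.2837)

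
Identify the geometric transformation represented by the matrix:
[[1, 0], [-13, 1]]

This matrix represents: vertical shear with factor -13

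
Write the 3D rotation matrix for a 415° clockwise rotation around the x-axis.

Rotation matrix for clockwise 415° around x-axis:
A clockwise rotation by 415° is a counterclockwise rotation by -415°.
cos(-415°) = 0.5736, sin(-415°) = -0.8192
Result: [[1, 0, 0], [0, 0.5736, 0.8192], [0, -0.8192, 0.5736]]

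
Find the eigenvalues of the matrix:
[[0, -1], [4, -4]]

Characteristic equation: det(A - λI) = 0
λ² - (trace)λ + (det) = 0
trace = 0 + -4 = -4, det = (0)(-4) - (-1)(4) = 4
λ² - (-4)λ + (4) = 0
λ = (-4 ± √((-4)² - 4·(4))) / 2 = (-4 ± √0) / 2
Solving: λ = -2, -2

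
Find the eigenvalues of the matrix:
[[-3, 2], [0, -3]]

Characteristic equation: det(A - λI) = 0
λ² - (trace)λ + (det) = 0
trace = -3 + -3 = -6, det = (-3)(-3) - (2)(0) = 9
λ² - (-6)λ + (9) = 0
λ = (-6 ± √((-6)² - 4·(9))) / 2 = (-6 ± √0) / 2
Solving: λ = -3, -3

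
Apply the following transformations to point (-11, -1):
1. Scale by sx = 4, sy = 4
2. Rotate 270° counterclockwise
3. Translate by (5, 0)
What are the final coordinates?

Step 1: Scale → (-44, -4)
Step 2: Rotate 270° → (-4, 44)
Step 3: Translate → (1, 44)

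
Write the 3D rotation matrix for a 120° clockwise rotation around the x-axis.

Rotation matrix for clockwise 120° around x-axis:
A clockwise rotation by 120° is a counterclockwise rotation by -120°.
cos(-120°) = -1/2, sin(-120°) = -√3/2
Result: [[1, 0, 0], [0, -1/2, √3/2], [0, -√3/2, -1/2]]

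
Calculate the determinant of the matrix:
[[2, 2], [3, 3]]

For a 2×2 matrix [[a, b], [c, d]], det = ad - bc
det = (2)(3) - (2)(3) = 6 - 6 = 0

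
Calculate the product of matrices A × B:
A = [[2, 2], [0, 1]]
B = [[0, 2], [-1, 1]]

Matrix multiplication:
C[0][0] = 2×0 + 2×-1 = -2
C[0][1] = 2×2 + 2×1 = 6
C[1][0] = 0×0 + 1×-1 = -1
C[1][1] = 0×2 + 1×1 = 1
Result: [[-2, 6], [-1, 1]]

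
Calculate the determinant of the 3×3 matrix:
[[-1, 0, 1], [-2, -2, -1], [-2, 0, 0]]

Expansion along first row:
det = -1·det([[-2,-1],[0,0]]) - 0·det([[-2,-1],[-2,0]]) + 1·det([[-2,-2],[-2,0]])
    = -1·(-2·0 - -1·0) - 0·(-2·0 - -1·-2) + 1·(-2·0 - -2·-2)
    = -1·0 - 0·-2 + 1·-4
    = 0 + 0 + -4 = -4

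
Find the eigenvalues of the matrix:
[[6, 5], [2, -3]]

Characteristic equation: det(A - λI) = 0
λ² - (trace)λ + (det) = 0
trace = 6 + -3 = 3, det = (6)(-3) - (5)(2) = -28
λ² - (3)λ + (-28) = 0
λ = (3 ± √((3)² - 4·(-28))) / 2 = (3 ± √121) / 2
Solving: λ = -4, 7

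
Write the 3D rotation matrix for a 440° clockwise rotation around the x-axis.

Rotation matrix for clockwise 440° around x-axis:
A clockwise rotation by 440° is a counterclockwise rotation by -440°.
cos(-440°) = 0.1736, sin(-440°) = -0.9848
Result: [[1, 0, 0], [0, 0.1736, 0.9848], [0, -0.9848, 0.1736]]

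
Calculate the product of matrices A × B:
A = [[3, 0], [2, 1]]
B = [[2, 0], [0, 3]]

Matrix multiplication:
C[0][0] = 3×2 + 0×0 = 6
C[0][1] = 3×0 + 0×3 = 0
C[1][0] = 2×2 + 1×0 = 4
C[1][1] = 2×0 + 1×3 = 3
Result: [[6, 0], [4, 3]]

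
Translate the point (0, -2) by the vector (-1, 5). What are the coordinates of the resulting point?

Translation by (-1, 5) (homogeneous matrix [[1, 0, -1], [0, 1, 5], [0, 0, 1]]):
x' = 0 + -1 = -1
y' = -2 + 5 = 3
Result: (-1, 3)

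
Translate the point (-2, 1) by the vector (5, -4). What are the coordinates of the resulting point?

Translation by (5, -4) (homogeneous matrix [[1, 0, 5], [0, 1, -4], [0, 0, 1]]):
x' = -2 + 5 = 3
y' = 1 + -4 = -3
Result: (3, -3)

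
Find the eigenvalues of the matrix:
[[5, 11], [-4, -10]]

Characteristic equation: det(A - λI) = 0
λ² - (trace)λ + (det) = 0
trace = 5 + -10 = -5, det = (5)(-10) - (11)(-4) = -6
λ² - (-5)λ + (-6) = 0
λ = (-5 ± √((-5)² - 4·(-6))) / 2 = (-5 ± √49) / 2
Solving: λ = -6, 1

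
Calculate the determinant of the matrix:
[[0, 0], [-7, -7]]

For a 2×2 matrix [[a, b], [c, d]], det = ad - bc
det = (0)(-7) - (0)(-7) = 0 - 0 = 0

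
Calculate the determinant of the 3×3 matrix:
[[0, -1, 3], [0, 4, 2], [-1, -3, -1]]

Expansion along first row:
det = 0·det([[4,2],[-3,-1]]) - -1·det([[0,2],[-1,-1]]) + 3·det([[0,4],[-1,-3]])
    = 0·(4·-1 - 2·-3) - -1·(0·-1 - 2·-1) + 3·(0·-3 - 4·-1)
    = 0·2 - -1·2 + 3·4
    = 0 + 2 + 12 = 14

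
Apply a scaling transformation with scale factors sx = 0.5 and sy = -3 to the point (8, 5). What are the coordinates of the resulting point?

Scaling matrix:
[[0.50, 0], [0, -3]]
Result: (8 × 0.5, 5 × -3) = (4, -15)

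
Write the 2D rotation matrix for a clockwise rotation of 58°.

Rotation matrix formula: [[cos θ, -sin θ], [sin θ, cos θ]]
A clockwise rotation by 58° is equivalent to a counterclockwise rotation by -58°.
For θ = -58°:
cos(-58°) = 0.5299
sin(-58°) = -0.8480
Result: [[0.5299, 0.8480], [-0.8480, 0.5299]]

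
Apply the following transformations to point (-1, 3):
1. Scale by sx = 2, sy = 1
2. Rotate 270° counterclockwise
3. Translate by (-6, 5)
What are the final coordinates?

Step 1: Scale → (-2, 3)
Step 2: Rotate 270° → (3, 2)
Step 3: Translate → (-3, 7)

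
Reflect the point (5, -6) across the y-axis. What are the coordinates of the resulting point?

Reflection across y-axis: (5, -6) → (-5, -6)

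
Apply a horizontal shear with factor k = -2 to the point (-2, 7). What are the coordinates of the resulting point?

Shear matrix for horizontal shear with factor k = -2:
[[1, -2], [0, 1]]
Result: (-2, 7) → (-16, 7)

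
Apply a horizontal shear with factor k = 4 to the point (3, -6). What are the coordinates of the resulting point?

Shear matrix for horizontal shear with factor k = 4:
[[1, 4], [0, 1]]
Result: (3, -6) → (-21, -6)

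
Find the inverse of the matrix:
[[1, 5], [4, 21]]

For [[a,b],[c,d]], inverse = (1/det)·[[d,-b],[-c,a]]
det = (1)(21) - (5)(4) = 21 - 20 = 1
Inverse = [[21, -5], [-4, 1]]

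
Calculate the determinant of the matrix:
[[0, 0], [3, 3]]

For a 2×2 matrix [[a, b], [c, d]], det = ad - bc
det = (0)(3) - (0)(3) = 0 - 0 = 0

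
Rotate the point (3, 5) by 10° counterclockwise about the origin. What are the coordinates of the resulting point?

Rotation matrix for 10°: [[cos 10°, -sin 10°], [sin 10°, cos 10°]] ≈ [[0.984808, -0.173648], [0.173648, 0.984808]]
[[0.984808, -0.173648], [0.173648, 0.984808]] × [3, 5]ᵀ ≈ [2.0862, 5.4450]ᵀ
Result: (2.0862, 5.4450)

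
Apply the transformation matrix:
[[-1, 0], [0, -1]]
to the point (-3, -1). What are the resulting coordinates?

Matrix multiplication:
[[-1, 0], [0, -1]] × [-3, -1]ᵀ
= [(-1)(-3) + (0)(-1), (0)(-3) + (-1)(-1)]ᵀ
= [3, 1]ᵀ
Result: (3, 1)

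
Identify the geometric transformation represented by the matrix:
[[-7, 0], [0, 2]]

This matrix represents: non-uniform scaling by sx = -7, sy = 2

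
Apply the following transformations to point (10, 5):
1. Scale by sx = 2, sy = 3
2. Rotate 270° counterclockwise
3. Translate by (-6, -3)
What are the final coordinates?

Step 1: Scale → (20, 15)
Step 2: Rotate 270° → (15, -20)
Step 3: Translate → (9, -23)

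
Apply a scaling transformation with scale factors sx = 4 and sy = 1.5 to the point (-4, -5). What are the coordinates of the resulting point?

Scaling matrix:
[[4, 0], [0, 1.50]]
Result: (-4 × 4, -5 × 1.5) = (-16, -7.5)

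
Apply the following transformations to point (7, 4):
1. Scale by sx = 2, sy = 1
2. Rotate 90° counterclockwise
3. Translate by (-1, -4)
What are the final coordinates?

Step 1: Scale → (14, 4)
Step 2: Rotate 90° → (-4, 14)
Step 3: Translate → (-5, 10)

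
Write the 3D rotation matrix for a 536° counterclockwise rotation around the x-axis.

Rotation matrix for counterclockwise 536° around x-axis:
cos(536°) = -0.9976, sin(536°) = 0.0698
Result: [[1, 0, 0], [0, -0.9976, -0.0698], [0, 0.0698, -0.9976]]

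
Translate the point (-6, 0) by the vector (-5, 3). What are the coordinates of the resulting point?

Translation by (-5, 3) (homogeneous matrix [[1, 0, -5], [0, 1, 3], [0, 0, 1]]):
x' = -6 + -5 = -11
y' = 0 + 3 = 3
Result: (-11, 3)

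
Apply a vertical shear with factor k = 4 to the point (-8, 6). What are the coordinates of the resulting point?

Shear matrix for vertical shear with factor k = 4:
[[1, 0], [4, 1]]
Result: (-8, 6) → (-8, -26)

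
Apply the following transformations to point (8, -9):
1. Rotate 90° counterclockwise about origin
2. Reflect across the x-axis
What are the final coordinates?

Step 1: Rotate 90° → (9, 8)
Step 2: Reflect across x-axis → (9, -8)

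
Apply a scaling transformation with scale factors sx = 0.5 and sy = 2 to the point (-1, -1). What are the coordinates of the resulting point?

Scaling matrix:
[[0.50, 0], [0, 2]]
Result: (-1 × 0.5, -1 × 2) = (-0.5, -2)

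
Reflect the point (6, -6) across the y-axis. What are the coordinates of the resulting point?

Reflection across y-axis: (6, -6) → (-6, -6)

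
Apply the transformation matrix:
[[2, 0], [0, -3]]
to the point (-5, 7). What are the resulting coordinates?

Matrix multiplication:
[[2, 0], [0, -3]] × [-5, 7]ᵀ
= [(2)(-5) + (0)(7), (0)(-5) + (-3)(7)]ᵀ
= [-10, -21]ᵀ
Result: (-10, -21)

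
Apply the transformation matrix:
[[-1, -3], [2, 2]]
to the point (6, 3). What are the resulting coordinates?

Matrix multiplication:
[[-1, -3], [2, 2]] × [6, 3]ᵀ
= [(-1)(6) + (-3)(3), (2)(6) + (2)(3)]ᵀ
= [-15, 18]ᵀ
Result: (-15, 18)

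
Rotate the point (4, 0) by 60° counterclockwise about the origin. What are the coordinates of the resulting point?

Rotation matrix for 60°: [[cos 60°, -sin 60°], [sin 60°, cos 60°]] ≈ [[0.500000, -0.866025], [0.866025, 0.500000]]
[[0.500000, -0.866025], [0.866025, 0.500000]] × [4, 0]ᵀ ≈ [2, 3.4641]ᵀ
Result: (2, 3.4641)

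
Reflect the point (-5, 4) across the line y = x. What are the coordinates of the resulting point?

Reflection across line y = x: (-5, 4) → (4, -5)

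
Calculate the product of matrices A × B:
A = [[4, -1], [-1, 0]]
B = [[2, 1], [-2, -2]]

Matrix multiplication:
C[0][0] = 4×2 + -1×-2 = 10
C[0][1] = 4×1 + -1×-2 = 6
C[1][0] = -1×2 + 0×-2 = -2
C[1][1] = -1×1 + 0×-2 = -1
Result: [[10, 6], [-2, -1]]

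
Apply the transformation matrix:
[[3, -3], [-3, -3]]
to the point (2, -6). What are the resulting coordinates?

Matrix multiplication:
[[3, -3], [-3, -3]] × [2, -6]ᵀ
= [(3)(2) + (-3)(-6), (-3)(2) + (-3)(-6)]ᵀ
= [24, 12]ᵀ
Result: (24, 12)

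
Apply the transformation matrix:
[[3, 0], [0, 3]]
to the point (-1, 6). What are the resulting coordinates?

Matrix multiplication:
[[3, 0], [0, 3]] × [-1, 6]ᵀ
= [(3)(-1) + (0)(6), (0)(-1) + (3)(6)]ᵀ
= [-3, 18]ᵀ
Result: (-3, 18)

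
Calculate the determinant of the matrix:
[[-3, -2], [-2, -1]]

For a 2×2 matrix [[a, b], [c, d]], det = ad - bc
det = (-3)(-1) - (-2)(-2) = 3 - 4 = -1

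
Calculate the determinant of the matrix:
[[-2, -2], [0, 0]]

For a 2×2 matrix [[a, b], [c, d]], det = ad - bc
det = (-2)(0) - (-2)(0) = 0 - 0 = 0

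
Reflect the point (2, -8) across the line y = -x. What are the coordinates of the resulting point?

Reflection across line y = -x: (2, -8) → (8, -2)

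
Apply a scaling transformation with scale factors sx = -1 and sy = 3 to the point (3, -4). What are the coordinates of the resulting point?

Scaling matrix:
[[-1, 0], [0, 3]]
Result: (3 × -1, -4 × 3) = (-3, -12)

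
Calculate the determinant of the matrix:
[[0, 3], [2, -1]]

For a 2×2 matrix [[a, b], [c, d]], det = ad - bc
det = (0)(-1) - (3)(2) = 0 - 6 = -6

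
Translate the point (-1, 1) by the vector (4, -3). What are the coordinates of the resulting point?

Translation by (4, -3) (homogeneous matrix [[1, 0, 4], [0, 1, -3], [0, 0, 1]]):
x' = -1 + 4 = 3
y' = 1 + -3 = -2
Result: (3, -2)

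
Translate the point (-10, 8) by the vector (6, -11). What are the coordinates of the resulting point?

Translation by (6, -11) (homogeneous matrix [[1, 0, 6], [0, 1, -11], [0, 0, 1]]):
x' = -10 + 6 = -4
y' = 8 + -11 = -3
Result: (-4, -3)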